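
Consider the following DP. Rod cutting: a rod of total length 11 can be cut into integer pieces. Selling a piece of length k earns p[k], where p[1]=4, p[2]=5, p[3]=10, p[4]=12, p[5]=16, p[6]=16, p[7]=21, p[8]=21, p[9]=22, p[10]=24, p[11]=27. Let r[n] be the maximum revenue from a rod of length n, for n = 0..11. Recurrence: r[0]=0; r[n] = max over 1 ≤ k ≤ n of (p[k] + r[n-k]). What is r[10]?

40

   n    0    1    2    3    4    5    6    7    8    9   10   11
r[n]    0    4    8   12   16   20   24   28   32   36   40   44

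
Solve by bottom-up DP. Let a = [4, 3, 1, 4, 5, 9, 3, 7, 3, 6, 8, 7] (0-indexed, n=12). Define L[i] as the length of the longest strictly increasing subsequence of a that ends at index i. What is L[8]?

   i    0    1    2    3    4    5    6    7    8    9   10   11
a[i]    4    3    1    4    5    9    3    7    3    6    8    7
L[i]    1    1    1    2    3    4    2    4    2    4    5    5

2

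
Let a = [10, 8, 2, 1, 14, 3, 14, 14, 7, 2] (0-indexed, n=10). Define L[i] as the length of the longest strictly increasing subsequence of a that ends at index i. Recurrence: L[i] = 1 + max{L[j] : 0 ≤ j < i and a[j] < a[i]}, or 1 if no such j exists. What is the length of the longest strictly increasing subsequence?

3

   i    0    1    2    3    4    5    6    7    8    9
a[i]   10    8    2    1   14    3   14   14    7    2
L[i]    1    1    1    1    2    2    3    3    3    2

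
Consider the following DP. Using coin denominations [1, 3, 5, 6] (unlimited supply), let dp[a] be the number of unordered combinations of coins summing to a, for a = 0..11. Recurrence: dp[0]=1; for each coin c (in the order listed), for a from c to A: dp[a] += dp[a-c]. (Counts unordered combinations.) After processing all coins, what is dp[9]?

8

after  coin     0     1     2     3     4     5     6     7     8     9    10    11
          1     1     1     1     1     1     1     1     1     1     1     1     1
          3     1     1     1     2     2     2     3     3     3     4     4     4
          5     1     1     1     2     2     3     4     4     5     6     7     8
          6     1     1     1     2     2     3     5     5     6     8     9    11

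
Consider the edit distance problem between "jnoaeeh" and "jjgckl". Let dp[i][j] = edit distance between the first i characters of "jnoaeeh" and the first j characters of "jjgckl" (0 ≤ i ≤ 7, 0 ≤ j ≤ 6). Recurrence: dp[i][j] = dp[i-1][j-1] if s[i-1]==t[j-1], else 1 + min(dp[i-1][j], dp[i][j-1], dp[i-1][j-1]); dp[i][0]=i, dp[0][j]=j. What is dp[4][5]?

4

   ''  j  j  g  c  k  l
''  0  1  2  3  4  5  6
 j  1  0  1  2  3  4  5
 n  2  1  1  2  3  4  5
 o  3  2  2  2  3  4  5
 a  4  3  3  3  3  4  5
 e  5  4  4  4  4  4  5
 e  6  5  5  5  5  5  5
 h  7  6  6  6  6  6  6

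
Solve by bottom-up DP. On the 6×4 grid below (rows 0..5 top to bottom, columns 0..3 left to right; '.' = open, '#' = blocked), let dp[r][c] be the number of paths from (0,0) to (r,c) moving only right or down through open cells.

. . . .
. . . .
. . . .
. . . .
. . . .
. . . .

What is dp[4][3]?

35

r\c   0   1   2   3
  0   1   1   1   1
  1   1   2   3   4
  2   1   3   6  10
  3   1   4  10  20
  4   1   5  15  35
  5   1   6  21  56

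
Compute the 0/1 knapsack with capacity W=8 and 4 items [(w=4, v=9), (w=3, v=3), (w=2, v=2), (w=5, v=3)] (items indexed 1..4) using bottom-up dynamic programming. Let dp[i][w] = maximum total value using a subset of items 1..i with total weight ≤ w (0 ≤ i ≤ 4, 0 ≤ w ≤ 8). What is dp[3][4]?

9

i\w   0   1   2   3   4   5   6   7   8
  0   0   0   0   0   0   0   0   0   0
  1   0   0   0   0   9   9   9   9   9
  2   0   0   0   3   9   9   9  12  12
  3   0   0   2   3   9   9  11  12  12
  4   0   0   2   3   9   9  11  12  12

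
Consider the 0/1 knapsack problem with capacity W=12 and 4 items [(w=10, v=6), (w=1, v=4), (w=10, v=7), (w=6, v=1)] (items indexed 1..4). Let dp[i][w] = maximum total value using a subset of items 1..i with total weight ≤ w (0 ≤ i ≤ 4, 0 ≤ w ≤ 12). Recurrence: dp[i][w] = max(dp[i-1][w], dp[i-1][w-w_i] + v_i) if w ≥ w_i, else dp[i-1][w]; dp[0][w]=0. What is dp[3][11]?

i\w   0   1   2   3   4   5   6   7   8   9  10  11  12
  0   0   0   0   0   0   0   0   0   0   0   0   0   0
  1   0   0   0   0   0   0   0   0   0   0   6   6   6
  2   0   4   4   4   4   4   4   4   4   4   6  10  10
  3   0   4   4   4   4   4   4   4   4   4   7  11  11
  4   0   4   4   4   4   4   4   5   5   5   7  11  11

11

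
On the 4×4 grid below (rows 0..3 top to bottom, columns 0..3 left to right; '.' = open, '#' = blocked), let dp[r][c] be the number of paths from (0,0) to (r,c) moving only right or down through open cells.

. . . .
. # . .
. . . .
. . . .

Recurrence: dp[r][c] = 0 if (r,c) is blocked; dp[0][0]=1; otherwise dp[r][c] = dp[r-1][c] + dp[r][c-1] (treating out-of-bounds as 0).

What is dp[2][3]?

r\c   0   1   2   3
  0   1   1   1   1
  1   1   0   1   2
  2   1   1   2   4
  3   1   2   4   8

4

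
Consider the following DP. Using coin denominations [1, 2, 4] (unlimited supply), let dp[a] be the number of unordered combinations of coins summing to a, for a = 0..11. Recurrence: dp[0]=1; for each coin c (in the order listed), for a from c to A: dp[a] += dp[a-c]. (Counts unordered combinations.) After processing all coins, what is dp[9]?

after  coin     0     1     2     3     4     5     6     7     8     9    10    11
          1     1     1     1     1     1     1     1     1     1     1     1     1
          2     1     1     2     2     3     3     4     4     5     5     6     6
          4     1     1     2     2     4     4     6     6     9     9    12    12

9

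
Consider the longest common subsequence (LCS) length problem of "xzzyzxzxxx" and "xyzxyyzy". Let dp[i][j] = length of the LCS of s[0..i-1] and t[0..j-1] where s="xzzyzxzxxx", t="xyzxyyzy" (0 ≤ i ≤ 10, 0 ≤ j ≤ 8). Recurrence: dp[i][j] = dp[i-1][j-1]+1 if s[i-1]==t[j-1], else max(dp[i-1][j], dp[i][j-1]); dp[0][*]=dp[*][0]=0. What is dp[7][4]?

4

   ''  x  y  z  x  y  y  z  y
''  0  0  0  0  0  0  0  0  0
 x  0  1  1  1  1  1  1  1  1
 z  0  1  1  2  2  2  2  2  2
 z  0  1  1  2  2  2  2  3  3
 y  0  1  2  2  2  3  3  3  4
 z  0  1  2  3  3  3  3  4  4
 x  0  1  2  3  4  4  4  4  4
 z  0  1  2  3  4  4  4  5  5
 x  0  1  2  3  4  4  4  5  5
 x  0  1  2  3  4  4  4  5  5
 x  0  1  2  3  4  4  4  5  5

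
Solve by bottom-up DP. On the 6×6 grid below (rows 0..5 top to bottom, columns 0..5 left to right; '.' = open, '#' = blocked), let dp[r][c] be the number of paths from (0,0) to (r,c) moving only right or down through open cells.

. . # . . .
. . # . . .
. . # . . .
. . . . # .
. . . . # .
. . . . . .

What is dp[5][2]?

15

r\c   0   1   2   3   4   5
  0   1   1   0   0   0   0
  1   1   2   0   0   0   0
  2   1   3   0   0   0   0
  3   1   4   4   4   0   0
  4   1   5   9  13   0   0
  5   1   6  15  28  28  28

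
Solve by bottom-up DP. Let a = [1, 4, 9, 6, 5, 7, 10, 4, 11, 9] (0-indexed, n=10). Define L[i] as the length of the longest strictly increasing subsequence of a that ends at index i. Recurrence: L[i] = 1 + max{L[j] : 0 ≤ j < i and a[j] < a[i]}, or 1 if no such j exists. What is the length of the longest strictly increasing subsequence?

   i    0    1    2    3    4    5    6    7    8    9
a[i]    1    4    9    6    5    7   10    4   11    9
L[i]    1    2    3    3    3    4    5    2    6    5

6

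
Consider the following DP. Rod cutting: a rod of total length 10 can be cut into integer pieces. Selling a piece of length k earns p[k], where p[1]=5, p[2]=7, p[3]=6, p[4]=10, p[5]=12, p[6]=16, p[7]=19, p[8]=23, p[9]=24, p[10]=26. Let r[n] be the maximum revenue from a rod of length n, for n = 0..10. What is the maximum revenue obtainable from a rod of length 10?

50

   n    0    1    2    3    4    5    6    7    8    9   10
r[n]    0    5   10   15   20   25   30   35   40   45   50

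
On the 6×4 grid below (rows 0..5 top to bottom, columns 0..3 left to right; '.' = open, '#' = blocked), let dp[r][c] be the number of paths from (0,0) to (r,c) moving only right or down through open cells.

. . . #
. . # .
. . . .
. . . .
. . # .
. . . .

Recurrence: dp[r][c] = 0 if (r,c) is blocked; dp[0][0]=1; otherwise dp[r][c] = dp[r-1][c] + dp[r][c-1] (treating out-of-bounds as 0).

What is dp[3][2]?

r\c   0   1   2   3
  0   1   1   1   0
  1   1   2   0   0
  2   1   3   3   3
  3   1   4   7  10
  4   1   5   0  10
  5   1   6   6  16

7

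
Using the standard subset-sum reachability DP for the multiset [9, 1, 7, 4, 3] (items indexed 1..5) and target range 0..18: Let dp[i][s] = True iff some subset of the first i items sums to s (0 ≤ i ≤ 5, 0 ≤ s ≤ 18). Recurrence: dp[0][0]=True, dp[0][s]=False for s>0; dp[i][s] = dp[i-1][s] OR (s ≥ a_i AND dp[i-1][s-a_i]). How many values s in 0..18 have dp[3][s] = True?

i\s   0   1   2   3   4   5   6   7   8   9  10  11  12  13  14  15  16  17  18
  0   T   F   F   F   F   F   F   F   F   F   F   F   F   F   F   F   F   F   F
  1   T   F   F   F   F   F   F   F   F   T   F   F   F   F   F   F   F   F   F
  2   T   T   F   F   F   F   F   F   F   T   T   F   F   F   F   F   F   F   F
  3   T   T   F   F   F   F   F   T   T   T   T   F   F   F   F   F   T   T   F
  4   T   T   F   F   T   T   F   T   T   T   T   T   T   T   T   F   T   T   F
  5   T   T   F   T   T   T   F   T   T   T   T   T   T   T   T   T   T   T   F

8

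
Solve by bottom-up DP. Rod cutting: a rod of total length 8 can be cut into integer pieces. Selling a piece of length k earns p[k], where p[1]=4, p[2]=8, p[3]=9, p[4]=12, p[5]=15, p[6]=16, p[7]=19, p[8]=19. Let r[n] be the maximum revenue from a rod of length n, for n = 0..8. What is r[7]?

   n    0    1    2    3    4    5    6    7    8
r[n]    0    4    8   12   16   20   24   28   32

28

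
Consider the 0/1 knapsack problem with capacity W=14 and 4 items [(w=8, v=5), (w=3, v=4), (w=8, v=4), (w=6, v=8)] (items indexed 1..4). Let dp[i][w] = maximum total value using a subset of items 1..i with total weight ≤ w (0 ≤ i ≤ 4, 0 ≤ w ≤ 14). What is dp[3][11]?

9

i\w   0   1   2   3   4   5   6   7   8   9  10  11  12  13  14
  0   0   0   0   0   0   0   0   0   0   0   0   0   0   0   0
  1   0   0   0   0   0   0   0   0   5   5   5   5   5   5   5
  2   0   0   0   4   4   4   4   4   5   5   5   9   9   9   9
  3   0   0   0   4   4   4   4   4   5   5   5   9   9   9   9
  4   0   0   0   4   4   4   8   8   8  12  12  12  12  12  13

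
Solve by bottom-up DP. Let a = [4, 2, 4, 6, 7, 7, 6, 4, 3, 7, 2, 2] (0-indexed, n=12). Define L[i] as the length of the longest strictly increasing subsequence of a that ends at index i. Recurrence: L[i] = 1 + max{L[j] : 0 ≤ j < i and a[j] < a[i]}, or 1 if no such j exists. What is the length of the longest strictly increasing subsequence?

4

   i    0    1    2    3    4    5    6    7    8    9   10   11
a[i]    4    2    4    6    7    7    6    4    3    7    2    2
L[i]    1    1    2    3    4    4    3    2    2    4    1    1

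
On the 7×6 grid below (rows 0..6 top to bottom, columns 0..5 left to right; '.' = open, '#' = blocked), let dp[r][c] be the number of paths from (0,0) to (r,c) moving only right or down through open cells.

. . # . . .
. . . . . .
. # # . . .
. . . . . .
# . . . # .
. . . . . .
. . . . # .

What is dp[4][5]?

r\c   0   1   2   3   4   5
  0   1   1   0   0   0   0
  1   1   2   2   2   2   2
  2   1   0   0   2   4   6
  3   1   1   1   3   7  13
  4   0   1   2   5   0  13
  5   0   1   3   8   8  21
  6   0   1   4  12   0  21

13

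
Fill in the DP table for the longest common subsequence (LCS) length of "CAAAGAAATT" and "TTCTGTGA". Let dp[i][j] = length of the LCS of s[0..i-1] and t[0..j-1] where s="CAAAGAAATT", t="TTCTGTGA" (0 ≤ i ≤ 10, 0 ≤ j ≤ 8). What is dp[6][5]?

2

   ''  T  T  C  T  G  T  G  A
''  0  0  0  0  0  0  0  0  0
 C  0  0  0  1  1  1  1  1  1
 A  0  0  0  1  1  1  1  1  2
 A  0  0  0  1  1  1  1  1  2
 A  0  0  0  1  1  1  1  1  2
 G  0  0  0  1  1  2  2  2  2
 A  0  0  0  1  1  2  2  2  3
 A  0  0  0  1  1  2  2  2  3
 A  0  0  0  1  1  2  2  2  3
 T  0  1  1  1  2  2  3  3  3
 T  0  1  2  2  2  2  3  3  3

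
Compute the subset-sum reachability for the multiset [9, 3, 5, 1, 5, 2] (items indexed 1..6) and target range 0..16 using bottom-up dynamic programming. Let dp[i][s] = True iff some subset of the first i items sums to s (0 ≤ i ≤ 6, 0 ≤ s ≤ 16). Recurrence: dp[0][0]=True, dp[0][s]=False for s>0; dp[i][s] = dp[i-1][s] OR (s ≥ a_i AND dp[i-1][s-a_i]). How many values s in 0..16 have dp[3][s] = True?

i\s   0   1   2   3   4   5   6   7   8   9  10  11  12  13  14  15  16
  0   T   F   F   F   F   F   F   F   F   F   F   F   F   F   F   F   F
  1   T   F   F   F   F   F   F   F   F   T   F   F   F   F   F   F   F
  2   T   F   F   T   F   F   F   F   F   T   F   F   T   F   F   F   F
  3   T   F   F   T   F   T   F   F   T   T   F   F   T   F   T   F   F
  4   T   T   F   T   T   T   T   F   T   T   T   F   T   T   T   T   F
  5   T   T   F   T   T   T   T   F   T   T   T   T   T   T   T   T   F
  6   T   T   T   T   T   T   T   T   T   T   T   T   T   T   T   T   T

7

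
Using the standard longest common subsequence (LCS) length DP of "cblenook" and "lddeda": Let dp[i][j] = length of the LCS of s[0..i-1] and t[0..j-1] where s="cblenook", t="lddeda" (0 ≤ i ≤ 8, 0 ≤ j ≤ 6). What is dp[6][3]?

1

   ''  l  d  d  e  d  a
''  0  0  0  0  0  0  0
 c  0  0  0  0  0  0  0
 b  0  0  0  0  0  0  0
 l  0  1  1  1  1  1  1
 e  0  1  1  1  2  2  2
 n  0  1  1  1  2  2  2
 o  0  1  1  1  2  2  2
 o  0  1  1  1  2  2  2
 k  0  1  1  1  2  2  2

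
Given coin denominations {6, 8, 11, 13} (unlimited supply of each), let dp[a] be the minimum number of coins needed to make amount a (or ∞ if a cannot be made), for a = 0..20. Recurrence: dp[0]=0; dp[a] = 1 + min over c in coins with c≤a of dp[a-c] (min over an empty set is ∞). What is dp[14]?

2

 a  0  1  2  3  4  5  6  7  8  9 10 11 12 13 14 15 16 17 18 19 20
dp  0  -  -  -  -  -  1  -  1  -  -  1  2  1  2  -  2  2  3  2  3
(- denotes ∞ / unreachable)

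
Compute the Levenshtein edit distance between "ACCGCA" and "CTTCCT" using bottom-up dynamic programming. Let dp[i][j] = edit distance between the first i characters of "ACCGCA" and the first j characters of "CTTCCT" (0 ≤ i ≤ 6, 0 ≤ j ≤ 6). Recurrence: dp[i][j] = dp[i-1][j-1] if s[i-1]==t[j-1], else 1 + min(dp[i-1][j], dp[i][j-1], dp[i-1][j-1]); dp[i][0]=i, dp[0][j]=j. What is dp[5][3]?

   ''  C  T  T  C  C  T
''  0  1  2  3  4  5  6
 A  1  1  2  3  4  5  6
 C  2  1  2  3  3  4  5
 C  3  2  2  3  3  3  4
 G  4  3  3  3  4  4  4
 C  5  4  4  4  3  4  5
 A  6  5  5  5  4  4  5

4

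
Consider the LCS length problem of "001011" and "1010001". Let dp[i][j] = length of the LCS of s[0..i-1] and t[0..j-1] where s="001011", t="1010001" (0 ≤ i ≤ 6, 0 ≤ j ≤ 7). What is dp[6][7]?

   ''  1  0  1  0  0  0  1
''  0  0  0  0  0  0  0  0
 0  0  0  1  1  1  1  1  1
 0  0  0  1  1  2  2  2  2
 1  0  1  1  2  2  2  2  3
 0  0  1  2  2  3  3  3  3
 1  0  1  2  3  3  3  3  4
 1  0  1  2  3  3  3  3  4

4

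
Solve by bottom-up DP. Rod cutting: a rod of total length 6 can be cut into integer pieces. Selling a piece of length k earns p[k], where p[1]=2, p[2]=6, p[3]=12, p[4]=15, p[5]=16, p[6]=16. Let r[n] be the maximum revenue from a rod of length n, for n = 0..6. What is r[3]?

12

   n    0    1    2    3    4    5    6
r[n]    0    2    6   12   15   18   24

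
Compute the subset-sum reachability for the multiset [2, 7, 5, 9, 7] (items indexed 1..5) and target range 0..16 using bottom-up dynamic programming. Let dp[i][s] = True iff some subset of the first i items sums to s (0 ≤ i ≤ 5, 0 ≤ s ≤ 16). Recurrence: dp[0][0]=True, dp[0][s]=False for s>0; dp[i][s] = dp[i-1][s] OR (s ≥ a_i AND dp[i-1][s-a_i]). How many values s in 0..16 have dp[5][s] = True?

9

i\s   0   1   2   3   4   5   6   7   8   9  10  11  12  13  14  15  16
  0   T   F   F   F   F   F   F   F   F   F   F   F   F   F   F   F   F
  1   T   F   T   F   F   F   F   F   F   F   F   F   F   F   F   F   F
  2   T   F   T   F   F   F   F   T   F   T   F   F   F   F   F   F   F
  3   T   F   T   F   F   T   F   T   F   T   F   F   T   F   T   F   F
  4   T   F   T   F   F   T   F   T   F   T   F   T   T   F   T   F   T
  5   T   F   T   F   F   T   F   T   F   T   F   T   T   F   T   F   T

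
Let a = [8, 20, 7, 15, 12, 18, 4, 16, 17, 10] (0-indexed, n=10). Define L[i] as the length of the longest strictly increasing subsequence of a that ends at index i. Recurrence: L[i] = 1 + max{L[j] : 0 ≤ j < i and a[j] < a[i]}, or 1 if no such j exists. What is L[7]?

3

   i    0    1    2    3    4    5    6    7    8    9
a[i]    8   20    7   15   12   18    4   16   17   10
L[i]    1    2    1    2    2    3    1    3    4    2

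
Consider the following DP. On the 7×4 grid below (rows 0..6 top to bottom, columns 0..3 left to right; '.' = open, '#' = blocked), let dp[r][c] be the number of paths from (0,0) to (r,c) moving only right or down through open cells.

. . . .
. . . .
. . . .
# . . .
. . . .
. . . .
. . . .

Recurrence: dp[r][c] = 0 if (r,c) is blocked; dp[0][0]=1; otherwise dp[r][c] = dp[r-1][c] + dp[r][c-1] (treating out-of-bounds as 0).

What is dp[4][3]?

r\c   0   1   2   3
  0   1   1   1   1
  1   1   2   3   4
  2   1   3   6  10
  3   0   3   9  19
  4   0   3  12  31
  5   0   3  15  46
  6   0   3  18  64

31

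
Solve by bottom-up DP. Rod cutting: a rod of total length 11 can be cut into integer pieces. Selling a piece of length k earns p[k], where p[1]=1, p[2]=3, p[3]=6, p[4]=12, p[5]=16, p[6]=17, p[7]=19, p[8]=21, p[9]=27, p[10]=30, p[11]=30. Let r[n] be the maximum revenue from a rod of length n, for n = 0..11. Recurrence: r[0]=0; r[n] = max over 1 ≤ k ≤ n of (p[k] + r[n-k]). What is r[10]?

32

   n    0    1    2    3    4    5    6    7    8    9   10   11
r[n]    0    1    3    6   12   16   17   19   24   28   32   33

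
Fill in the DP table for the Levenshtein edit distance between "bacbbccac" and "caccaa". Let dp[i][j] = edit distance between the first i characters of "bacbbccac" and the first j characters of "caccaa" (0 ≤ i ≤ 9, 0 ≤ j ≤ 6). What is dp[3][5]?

3

   ''  c  a  c  c  a  a
''  0  1  2  3  4  5  6
 b  1  1  2  3  4  5  6
 a  2  2  1  2  3  4  5
 c  3  2  2  1  2  3  4
 b  4  3  3  2  2  3  4
 b  5  4  4  3  3  3  4
 c  6  5  5  4  3  4  4
 c  7  6  6  5  4  4  5
 a  8  7  6  6  5  4  4
 c  9  8  7  6  6  5  5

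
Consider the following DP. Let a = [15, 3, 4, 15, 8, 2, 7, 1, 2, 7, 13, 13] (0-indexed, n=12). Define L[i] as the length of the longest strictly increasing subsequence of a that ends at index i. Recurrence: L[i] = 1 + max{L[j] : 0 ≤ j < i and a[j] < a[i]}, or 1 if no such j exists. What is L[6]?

3

   i    0    1    2    3    4    5    6    7    8    9   10   11
a[i]   15    3    4   15    8    2    7    1    2    7   13   13
L[i]    1    1    2    3    3    1    3    1    2    3    4    4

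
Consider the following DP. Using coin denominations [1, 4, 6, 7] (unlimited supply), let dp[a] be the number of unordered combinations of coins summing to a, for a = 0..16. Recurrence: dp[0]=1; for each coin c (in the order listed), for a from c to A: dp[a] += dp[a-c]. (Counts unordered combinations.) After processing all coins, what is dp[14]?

after  coin     0     1     2     3     4     5     6     7     8     9    10    11    12    13    14    15    16
          1     1     1     1     1     1     1     1     1     1     1     1     1     1     1     1     1     1
          4     1     1     1     1     2     2     2     2     3     3     3     3     4     4     4     4     5
          6     1     1     1     1     2     2     3     3     4     4     5     5     7     7     8     8    10
          7     1     1     1     1     2     2     3     4     5     5     6     7     9    10    12    13    15

12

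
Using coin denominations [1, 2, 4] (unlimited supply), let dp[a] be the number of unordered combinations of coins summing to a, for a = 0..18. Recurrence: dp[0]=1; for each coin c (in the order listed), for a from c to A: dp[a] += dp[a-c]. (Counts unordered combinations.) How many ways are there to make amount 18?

30

after  coin     0     1     2     3     4     5     6     7     8     9    10    11    12    13    14    15    16    17    18
          1     1     1     1     1     1     1     1     1     1     1     1     1     1     1     1     1     1     1     1
          2     1     1     2     2     3     3     4     4     5     5     6     6     7     7     8     8     9     9    10
          4     1     1     2     2     4     4     6     6     9     9    12    12    16    16    20    20    25    25    30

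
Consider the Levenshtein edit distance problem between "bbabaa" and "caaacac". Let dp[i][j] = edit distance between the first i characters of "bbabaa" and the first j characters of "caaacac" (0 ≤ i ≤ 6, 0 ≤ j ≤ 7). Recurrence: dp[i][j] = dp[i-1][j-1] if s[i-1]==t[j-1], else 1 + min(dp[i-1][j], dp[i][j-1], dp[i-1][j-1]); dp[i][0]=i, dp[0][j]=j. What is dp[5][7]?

5

   ''  c  a  a  a  c  a  c
''  0  1  2  3  4  5  6  7
 b  1  1  2  3  4  5  6  7
 b  2  2  2  3  4  5  6  7
 a  3  3  2  2  3  4  5  6
 b  4  4  3  3  3  4  5  6
 a  5  5  4  3  3  4  4  5
 a  6  6  5  4  3  4  4  5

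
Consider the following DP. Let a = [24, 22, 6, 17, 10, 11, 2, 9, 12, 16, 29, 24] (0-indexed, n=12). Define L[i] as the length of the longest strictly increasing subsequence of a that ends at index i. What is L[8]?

4

   i    0    1    2    3    4    5    6    7    8    9   10   11
a[i]   24   22    6   17   10   11    2    9   12   16   29   24
L[i]    1    1    1    2    2    3    1    2    4    5    6    6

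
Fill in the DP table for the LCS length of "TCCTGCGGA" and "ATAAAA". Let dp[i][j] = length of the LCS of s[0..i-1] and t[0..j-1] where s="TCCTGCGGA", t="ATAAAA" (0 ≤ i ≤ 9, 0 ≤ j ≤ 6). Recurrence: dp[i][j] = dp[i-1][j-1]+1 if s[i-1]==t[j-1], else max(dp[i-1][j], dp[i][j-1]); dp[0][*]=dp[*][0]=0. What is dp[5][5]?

   ''  A  T  A  A  A  A
''  0  0  0  0  0  0  0
 T  0  0  1  1  1  1  1
 C  0  0  1  1  1  1  1
 C  0  0  1  1  1  1  1
 T  0  0  1  1  1  1  1
 G  0  0  1  1  1  1  1
 C  0  0  1  1  1  1  1
 G  0  0  1  1  1  1  1
 G  0  0  1  1  1  1  1
 A  0  1  1  2  2  2  2

1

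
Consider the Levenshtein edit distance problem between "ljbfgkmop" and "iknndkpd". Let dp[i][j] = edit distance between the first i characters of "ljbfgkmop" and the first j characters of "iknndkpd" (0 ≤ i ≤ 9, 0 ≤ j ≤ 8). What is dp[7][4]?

   ''  i  k  n  n  d  k  p  d
''  0  1  2  3  4  5  6  7  8
 l  1  1  2  3  4  5  6  7  8
 j  2  2  2  3  4  5  6  7  8
 b  3  3  3  3  4  5  6  7  8
 f  4  4  4  4  4  5  6  7  8
 g  5  5  5  5  5  5  6  7  8
 k  6  6  5  6  6  6  5  6  7
 m  7  7  6  6  7  7  6  6  7
 o  8  8  7  7  7  8  7  7  7
 p  9  9  8  8  8  8  8  7  8

7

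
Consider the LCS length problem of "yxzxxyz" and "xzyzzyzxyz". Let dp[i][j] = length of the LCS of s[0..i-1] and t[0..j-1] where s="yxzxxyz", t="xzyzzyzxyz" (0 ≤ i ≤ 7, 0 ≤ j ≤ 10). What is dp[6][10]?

4

   ''  x  z  y  z  z  y  z  x  y  z
''  0  0  0  0  0  0  0  0  0  0  0
 y  0  0  0  1  1  1  1  1  1  1  1
 x  0  1  1  1  1  1  1  1  2  2  2
 z  0  1  2  2  2  2  2  2  2  2  3
 x  0  1  2  2  2  2  2  2  3  3  3
 x  0  1  2  2  2  2  2  2  3  3  3
 y  0  1  2  3  3  3  3  3  3  4  4
 z  0  1  2  3  4  4  4  4  4  4  5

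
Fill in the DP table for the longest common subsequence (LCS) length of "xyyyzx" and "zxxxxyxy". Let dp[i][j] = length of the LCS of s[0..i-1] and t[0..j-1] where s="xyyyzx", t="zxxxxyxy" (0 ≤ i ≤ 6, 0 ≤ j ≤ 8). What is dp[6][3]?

2

   ''  z  x  x  x  x  y  x  y
''  0  0  0  0  0  0  0  0  0
 x  0  0  1  1  1  1  1  1  1
 y  0  0  1  1  1  1  2  2  2
 y  0  0  1  1  1  1  2  2  3
 y  0  0  1  1  1  1  2  2  3
 z  0  1  1  1  1  1  2  2  3
 x  0  1  2  2  2  2  2  3  3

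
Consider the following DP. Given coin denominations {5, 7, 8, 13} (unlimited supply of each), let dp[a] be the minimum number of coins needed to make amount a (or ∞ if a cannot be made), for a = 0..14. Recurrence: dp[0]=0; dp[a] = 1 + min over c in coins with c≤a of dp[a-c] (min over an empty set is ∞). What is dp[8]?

1

 a  0  1  2  3  4  5  6  7  8  9 10 11 12 13 14
dp  0  -  -  -  -  1  -  1  1  -  2  -  2  1  2
(- denotes ∞ / unreachable)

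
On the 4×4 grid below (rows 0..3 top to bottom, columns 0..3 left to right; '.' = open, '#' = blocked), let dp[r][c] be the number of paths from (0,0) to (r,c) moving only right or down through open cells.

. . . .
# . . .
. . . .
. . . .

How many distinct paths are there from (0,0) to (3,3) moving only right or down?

r\c   0   1   2   3
  0   1   1   1   1
  1   0   1   2   3
  2   0   1   3   6
  3   0   1   4  10

10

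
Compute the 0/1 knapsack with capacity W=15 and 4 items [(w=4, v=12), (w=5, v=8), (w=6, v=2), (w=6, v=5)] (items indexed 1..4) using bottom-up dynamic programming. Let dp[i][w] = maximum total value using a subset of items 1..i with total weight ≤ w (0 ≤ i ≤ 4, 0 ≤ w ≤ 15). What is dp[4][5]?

i\w   0   1   2   3   4   5   6   7   8   9  10  11  12  13  14  15
  0   0   0   0   0   0   0   0   0   0   0   0   0   0   0   0   0
  1   0   0   0   0  12  12  12  12  12  12  12  12  12  12  12  12
  2   0   0   0   0  12  12  12  12  12  20  20  20  20  20  20  20
  3   0   0   0   0  12  12  12  12  12  20  20  20  20  20  20  22
  4   0   0   0   0  12  12  12  12  12  20  20  20  20  20  20  25

12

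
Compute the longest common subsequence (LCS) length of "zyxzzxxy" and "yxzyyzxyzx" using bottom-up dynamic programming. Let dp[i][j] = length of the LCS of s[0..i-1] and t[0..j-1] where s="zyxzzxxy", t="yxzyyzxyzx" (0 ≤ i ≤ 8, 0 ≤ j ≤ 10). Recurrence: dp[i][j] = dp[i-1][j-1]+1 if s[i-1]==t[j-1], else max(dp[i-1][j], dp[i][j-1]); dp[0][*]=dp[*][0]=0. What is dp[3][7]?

   ''  y  x  z  y  y  z  x  y  z  x
''  0  0  0  0  0  0  0  0  0  0  0
 z  0  0  0  1  1  1  1  1  1  1  1
 y  0  1  1  1  2  2  2  2  2  2  2
 x  0  1  2  2  2  2  2  3  3  3  3
 z  0  1  2  3  3  3  3  3  3  4  4
 z  0  1  2  3  3  3  4  4  4  4  4
 x  0  1  2  3  3  3  4  5  5  5  5
 x  0  1  2  3  3  3  4  5  5  5  6
 y  0  1  2  3  4  4  4  5  6  6  6

3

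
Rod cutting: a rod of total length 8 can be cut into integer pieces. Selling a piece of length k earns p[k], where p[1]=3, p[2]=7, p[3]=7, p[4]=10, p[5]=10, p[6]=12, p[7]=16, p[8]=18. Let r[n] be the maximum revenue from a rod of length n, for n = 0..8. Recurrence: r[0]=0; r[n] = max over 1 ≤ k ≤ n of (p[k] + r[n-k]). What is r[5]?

   n    0    1    2    3    4    5    6    7    8
r[n]    0    3    7   10   14   17   21   24   28

17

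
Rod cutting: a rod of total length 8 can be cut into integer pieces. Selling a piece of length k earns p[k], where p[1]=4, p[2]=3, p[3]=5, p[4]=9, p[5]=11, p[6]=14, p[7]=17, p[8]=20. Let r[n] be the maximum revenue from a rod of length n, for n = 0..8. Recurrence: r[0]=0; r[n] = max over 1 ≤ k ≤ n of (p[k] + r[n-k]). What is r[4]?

16

   n    0    1    2    3    4    5    6    7    8
r[n]    0    4    8   12   16   20   24   28   32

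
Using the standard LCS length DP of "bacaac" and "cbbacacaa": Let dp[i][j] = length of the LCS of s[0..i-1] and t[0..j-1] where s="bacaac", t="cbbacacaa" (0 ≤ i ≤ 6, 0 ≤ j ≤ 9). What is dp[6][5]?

   ''  c  b  b  a  c  a  c  a  a
''  0  0  0  0  0  0  0  0  0  0
 b  0  0  1  1  1  1  1  1  1  1
 a  0  0  1  1  2  2  2  2  2  2
 c  0  1  1  1  2  3  3  3  3  3
 a  0  1  1  1  2  3  4  4  4  4
 a  0  1  1  1  2  3  4  4  5  5
 c  0  1  1  1  2  3  4  5  5  5

3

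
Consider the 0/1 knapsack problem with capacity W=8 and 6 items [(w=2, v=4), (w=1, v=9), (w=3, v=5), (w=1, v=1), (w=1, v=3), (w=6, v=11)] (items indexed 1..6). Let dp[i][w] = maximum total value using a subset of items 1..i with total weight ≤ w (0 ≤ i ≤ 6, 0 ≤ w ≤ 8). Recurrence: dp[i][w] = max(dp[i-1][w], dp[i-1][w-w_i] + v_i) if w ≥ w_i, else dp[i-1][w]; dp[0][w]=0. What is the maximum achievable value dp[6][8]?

i\w   0   1   2   3   4   5   6   7   8
  0   0   0   0   0   0   0   0   0   0
  1   0   0   4   4   4   4   4   4   4
  2   0   9   9  13  13  13  13  13  13
  3   0   9   9  13  14  14  18  18  18
  4   0   9  10  13  14  15  18  19  19
  5   0   9  12  13  16  17  18  21  22
  6   0   9  12  13  16  17  18  21  23

23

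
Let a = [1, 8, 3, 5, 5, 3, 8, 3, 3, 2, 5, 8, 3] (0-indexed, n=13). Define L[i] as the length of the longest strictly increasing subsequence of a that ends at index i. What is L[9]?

2

   i    0    1    2    3    4    5    6    7    8    9   10   11   12
a[i]    1    8    3    5    5    3    8    3    3    2    5    8    3
L[i]    1    2    2    3    3    2    4    2    2    2    3    4    3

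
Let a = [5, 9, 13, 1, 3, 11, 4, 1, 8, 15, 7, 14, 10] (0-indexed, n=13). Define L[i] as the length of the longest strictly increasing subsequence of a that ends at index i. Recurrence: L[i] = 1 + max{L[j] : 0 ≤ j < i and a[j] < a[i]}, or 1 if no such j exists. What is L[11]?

5

   i    0    1    2    3    4    5    6    7    8    9   10   11   12
a[i]    5    9   13    1    3   11    4    1    8   15    7   14   10
L[i]    1    2    3    1    2    3    3    1    4    5    4    5    5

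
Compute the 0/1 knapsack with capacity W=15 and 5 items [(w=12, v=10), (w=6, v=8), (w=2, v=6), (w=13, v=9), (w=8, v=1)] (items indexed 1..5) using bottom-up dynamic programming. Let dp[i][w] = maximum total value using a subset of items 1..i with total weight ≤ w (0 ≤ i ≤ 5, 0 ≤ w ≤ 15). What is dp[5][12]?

14

i\w   0   1   2   3   4   5   6   7   8   9  10  11  12  13  14  15
  0   0   0   0   0   0   0   0   0   0   0   0   0   0   0   0   0
  1   0   0   0   0   0   0   0   0   0   0   0   0  10  10  10  10
  2   0   0   0   0   0   0   8   8   8   8   8   8  10  10  10  10
  3   0   0   6   6   6   6   8   8  14  14  14  14  14  14  16  16
  4   0   0   6   6   6   6   8   8  14  14  14  14  14  14  16  16
  5   0   0   6   6   6   6   8   8  14  14  14  14  14  14  16  16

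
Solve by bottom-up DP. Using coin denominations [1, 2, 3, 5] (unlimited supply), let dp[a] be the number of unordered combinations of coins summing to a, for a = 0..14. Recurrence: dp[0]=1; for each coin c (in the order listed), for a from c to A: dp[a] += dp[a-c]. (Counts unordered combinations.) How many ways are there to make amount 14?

40

after  coin     0     1     2     3     4     5     6     7     8     9    10    11    12    13    14
          1     1     1     1     1     1     1     1     1     1     1     1     1     1     1     1
          2     1     1     2     2     3     3     4     4     5     5     6     6     7     7     8
          3     1     1     2     3     4     5     7     8    10    12    14    16    19    21    24
          5     1     1     2     3     4     6     8    10    13    16    20    24    29    34    40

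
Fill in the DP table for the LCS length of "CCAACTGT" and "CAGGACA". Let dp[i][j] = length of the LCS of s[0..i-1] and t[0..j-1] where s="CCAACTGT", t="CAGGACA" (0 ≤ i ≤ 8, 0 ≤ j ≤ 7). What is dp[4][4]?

   ''  C  A  G  G  A  C  A
''  0  0  0  0  0  0  0  0
 C  0  1  1  1  1  1  1  1
 C  0  1  1  1  1  1  2  2
 A  0  1  2  2  2  2  2  3
 A  0  1  2  2  2  3  3  3
 C  0  1  2  2  2  3  4  4
 T  0  1  2  2  2  3  4  4
 G  0  1  2  3  3  3  4  4
 T  0  1  2  3  3  3  4  4

2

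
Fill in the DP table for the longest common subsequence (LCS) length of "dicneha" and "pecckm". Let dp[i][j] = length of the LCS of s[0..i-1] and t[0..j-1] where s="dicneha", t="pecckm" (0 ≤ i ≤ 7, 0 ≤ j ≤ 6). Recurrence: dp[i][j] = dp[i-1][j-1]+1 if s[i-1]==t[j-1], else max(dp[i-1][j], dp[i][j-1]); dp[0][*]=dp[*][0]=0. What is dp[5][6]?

   ''  p  e  c  c  k  m
''  0  0  0  0  0  0  0
 d  0  0  0  0  0  0  0
 i  0  0  0  0  0  0  0
 c  0  0  0  1  1  1  1
 n  0  0  0  1  1  1  1
 e  0  0  1  1  1  1  1
 h  0  0  1  1  1  1  1
 a  0  0  1  1  1  1  1

1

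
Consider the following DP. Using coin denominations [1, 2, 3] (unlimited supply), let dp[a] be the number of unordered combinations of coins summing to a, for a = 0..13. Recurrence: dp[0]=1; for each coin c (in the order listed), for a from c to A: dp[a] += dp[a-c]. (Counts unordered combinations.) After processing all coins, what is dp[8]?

after  coin     0     1     2     3     4     5     6     7     8     9    10    11    12    13
          1     1     1     1     1     1     1     1     1     1     1     1     1     1     1
          2     1     1     2     2     3     3     4     4     5     5     6     6     7     7
          3     1     1     2     3     4     5     7     8    10    12    14    16    19    21

10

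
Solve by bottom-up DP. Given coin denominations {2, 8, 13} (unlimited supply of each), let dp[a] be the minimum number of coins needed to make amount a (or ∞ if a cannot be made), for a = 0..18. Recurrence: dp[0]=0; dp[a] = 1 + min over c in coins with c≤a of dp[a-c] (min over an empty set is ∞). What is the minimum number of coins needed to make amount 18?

 a  0  1  2  3  4  5  6  7  8  9 10 11 12 13 14 15 16 17 18
dp  0  -  1  -  2  -  3  -  1  -  2  -  3  1  4  2  2  3  3
(- denotes ∞ / unreachable)

3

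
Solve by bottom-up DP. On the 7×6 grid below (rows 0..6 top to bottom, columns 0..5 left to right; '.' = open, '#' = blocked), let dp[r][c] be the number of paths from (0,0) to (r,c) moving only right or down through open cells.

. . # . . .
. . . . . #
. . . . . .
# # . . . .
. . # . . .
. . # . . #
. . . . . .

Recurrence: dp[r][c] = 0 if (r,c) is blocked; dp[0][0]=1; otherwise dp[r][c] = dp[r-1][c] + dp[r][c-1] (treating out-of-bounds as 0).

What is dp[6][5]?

r\c   0   1   2   3   4   5
  0   1   1   0   0   0   0
  1   1   2   2   2   2   0
  2   1   3   5   7   9   9
  3   0   0   5  12  21  30
  4   0   0   0  12  33  63
  5   0   0   0  12  45   0
  6   0   0   0  12  57  57

57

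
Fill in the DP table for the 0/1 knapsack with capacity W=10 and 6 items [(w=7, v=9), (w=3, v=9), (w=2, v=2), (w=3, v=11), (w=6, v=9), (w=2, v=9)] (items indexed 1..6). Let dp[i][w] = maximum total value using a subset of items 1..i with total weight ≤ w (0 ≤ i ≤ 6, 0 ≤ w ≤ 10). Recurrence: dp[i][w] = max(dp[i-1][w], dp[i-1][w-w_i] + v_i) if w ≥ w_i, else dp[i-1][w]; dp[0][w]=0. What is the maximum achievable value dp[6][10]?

i\w   0   1   2   3   4   5   6   7   8   9  10
  0   0   0   0   0   0   0   0   0   0   0   0
  1   0   0   0   0   0   0   0   9   9   9   9
  2   0   0   0   9   9   9   9   9   9   9  18
  3   0   0   2   9   9  11  11  11  11  11  18
  4   0   0   2  11  11  13  20  20  22  22  22
  5   0   0   2  11  11  13  20  20  22  22  22
  6   0   0   9  11  11  20  20  22  29  29  31

31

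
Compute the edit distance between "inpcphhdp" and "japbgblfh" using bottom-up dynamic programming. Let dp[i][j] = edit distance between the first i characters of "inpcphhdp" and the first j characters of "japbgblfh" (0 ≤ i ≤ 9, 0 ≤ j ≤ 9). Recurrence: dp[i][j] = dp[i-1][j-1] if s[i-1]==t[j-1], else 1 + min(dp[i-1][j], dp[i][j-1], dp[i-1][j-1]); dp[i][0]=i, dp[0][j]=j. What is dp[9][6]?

8

   ''  j  a  p  b  g  b  l  f  h
''  0  1  2  3  4  5  6  7  8  9
 i  1  1  2  3  4  5  6  7  8  9
 n  2  2  2  3  4  5  6  7  8  9
 p  3  3  3  2  3  4  5  6  7  8
 c  4  4  4  3  3  4  5  6  7  8
 p  5  5  5  4  4  4  5  6  7  8
 h  6  6  6  5  5  5  5  6  7  7
 h  7  7  7  6  6  6  6  6  7  7
 d  8  8  8  7  7  7  7  7  7  8
 p  9  9  9  8  8  8  8  8  8  8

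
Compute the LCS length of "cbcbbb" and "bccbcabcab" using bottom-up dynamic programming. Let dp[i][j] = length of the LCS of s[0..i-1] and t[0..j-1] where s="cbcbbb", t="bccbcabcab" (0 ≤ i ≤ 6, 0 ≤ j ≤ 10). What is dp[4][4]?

   ''  b  c  c  b  c  a  b  c  a  b
''  0  0  0  0  0  0  0  0  0  0  0
 c  0  0  1  1  1  1  1  1  1  1  1
 b  0  1  1  1  2  2  2  2  2  2  2
 c  0  1  2  2  2  3  3  3  3  3  3
 b  0  1  2  2  3  3  3  4  4  4  4
 b  0  1  2  2  3  3  3  4  4  4  5
 b  0  1  2  2  3  3  3  4  4  4  5

3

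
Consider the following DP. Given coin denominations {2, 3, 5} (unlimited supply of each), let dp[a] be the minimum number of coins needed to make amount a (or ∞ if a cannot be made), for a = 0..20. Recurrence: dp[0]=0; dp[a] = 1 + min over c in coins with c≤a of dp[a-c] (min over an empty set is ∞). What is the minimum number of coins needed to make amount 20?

 a  0  1  2  3  4  5  6  7  8  9 10 11 12 13 14 15 16 17 18 19 20
dp  0  -  1  1  2  1  2  2  2  3  2  3  3  3  4  3  4  4  4  5  4
(- denotes ∞ / unreachable)

4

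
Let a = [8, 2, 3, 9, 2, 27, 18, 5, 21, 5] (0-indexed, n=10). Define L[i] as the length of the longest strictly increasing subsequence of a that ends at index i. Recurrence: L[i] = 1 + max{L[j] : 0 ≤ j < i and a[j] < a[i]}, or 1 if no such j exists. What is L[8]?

   i    0    1    2    3    4    5    6    7    8    9
a[i]    8    2    3    9    2   27   18    5   21    5
L[i]    1    1    2    3    1    4    4    3    5    3

5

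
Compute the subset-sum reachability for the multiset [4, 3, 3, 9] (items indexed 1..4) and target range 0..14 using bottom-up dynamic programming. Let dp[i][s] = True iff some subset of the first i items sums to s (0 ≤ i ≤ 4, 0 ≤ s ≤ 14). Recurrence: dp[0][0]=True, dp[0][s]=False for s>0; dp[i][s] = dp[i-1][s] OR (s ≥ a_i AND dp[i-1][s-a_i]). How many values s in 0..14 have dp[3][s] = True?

6

i\s   0   1   2   3   4   5   6   7   8   9  10  11  12  13  14
  0   T   F   F   F   F   F   F   F   F   F   F   F   F   F   F
  1   T   F   F   F   T   F   F   F   F   F   F   F   F   F   F
  2   T   F   F   T   T   F   F   T   F   F   F   F   F   F   F
  3   T   F   F   T   T   F   T   T   F   F   T   F   F   F   F
  4   T   F   F   T   T   F   T   T   F   T   T   F   T   T   F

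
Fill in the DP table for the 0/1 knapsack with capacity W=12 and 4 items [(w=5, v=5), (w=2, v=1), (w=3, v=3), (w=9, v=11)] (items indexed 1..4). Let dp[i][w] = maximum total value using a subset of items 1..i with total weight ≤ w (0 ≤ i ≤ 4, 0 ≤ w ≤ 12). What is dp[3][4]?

3

i\w   0   1   2   3   4   5   6   7   8   9  10  11  12
  0   0   0   0   0   0   0   0   0   0   0   0   0   0
  1   0   0   0   0   0   5   5   5   5   5   5   5   5
  2   0   0   1   1   1   5   5   6   6   6   6   6   6
  3   0   0   1   3   3   5   5   6   8   8   9   9   9
  4   0   0   1   3   3   5   5   6   8  11  11  12  14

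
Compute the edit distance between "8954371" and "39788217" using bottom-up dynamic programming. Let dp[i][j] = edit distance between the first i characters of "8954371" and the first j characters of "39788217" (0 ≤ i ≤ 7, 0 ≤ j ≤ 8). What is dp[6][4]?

5

   ''  3  9  7  8  8  2  1  7
''  0  1  2  3  4  5  6  7  8
 8  1  1  2  3  3  4  5  6  7
 9  2  2  1  2  3  4  5  6  7
 5  3  3  2  2  3  4  5  6  7
 4  4  4  3  3  3  4  5  6  7
 3  5  4  4  4  4  4  5  6  7
 7  6  5  5  4  5  5  5  6  6
 1  7  6  6  5  5  6  6  5  6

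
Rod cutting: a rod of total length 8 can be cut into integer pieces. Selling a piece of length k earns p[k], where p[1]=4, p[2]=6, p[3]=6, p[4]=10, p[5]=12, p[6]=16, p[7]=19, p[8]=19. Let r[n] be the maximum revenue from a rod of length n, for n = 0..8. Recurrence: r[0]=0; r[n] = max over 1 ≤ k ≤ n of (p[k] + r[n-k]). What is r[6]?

24

   n    0    1    2    3    4    5    6    7    8
r[n]    0    4    8   12   16   20   24   28   32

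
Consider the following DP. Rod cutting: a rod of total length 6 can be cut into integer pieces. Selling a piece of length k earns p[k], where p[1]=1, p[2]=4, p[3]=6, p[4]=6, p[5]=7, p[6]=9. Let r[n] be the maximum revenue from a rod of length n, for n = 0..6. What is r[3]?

6

   n    0    1    2    3    4    5    6
r[n]    0    1    4    6    8   10   12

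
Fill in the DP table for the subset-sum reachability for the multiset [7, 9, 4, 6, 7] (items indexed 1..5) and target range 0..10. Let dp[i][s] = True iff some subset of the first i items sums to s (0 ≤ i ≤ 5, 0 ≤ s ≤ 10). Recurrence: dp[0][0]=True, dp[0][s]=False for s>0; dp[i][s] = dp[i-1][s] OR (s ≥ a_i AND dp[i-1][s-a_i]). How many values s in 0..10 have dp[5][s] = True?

6

i\s   0   1   2   3   4   5   6   7   8   9  10
  0   T   F   F   F   F   F   F   F   F   F   F
  1   T   F   F   F   F   F   F   T   F   F   F
  2   T   F   F   F   F   F   F   T   F   T   F
  3   T   F   F   F   T   F   F   T   F   T   F
  4   T   F   F   F   T   F   T   T   F   T   T
  5   T   F   F   F   T   F   T   T   F   T   T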